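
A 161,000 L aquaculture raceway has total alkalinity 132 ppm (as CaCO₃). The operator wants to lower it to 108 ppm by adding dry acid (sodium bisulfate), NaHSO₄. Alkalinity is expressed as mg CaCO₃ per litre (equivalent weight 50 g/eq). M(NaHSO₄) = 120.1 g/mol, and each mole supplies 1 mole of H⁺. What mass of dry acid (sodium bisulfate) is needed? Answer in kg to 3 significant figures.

Alkalinity to neutralize: (132 − 108) = 24 mg/L as CaCO₃ × 161,000 L = 3864 g as CaCO₃.
Equivalents of H⁺ required: 3864 ÷ 50 g/eq = 77.28 eq = 77.28 mol NaHSO₄.
Mass of NaHSO₄: 77.28 × 120.1 = 9281 g.

9.28 kg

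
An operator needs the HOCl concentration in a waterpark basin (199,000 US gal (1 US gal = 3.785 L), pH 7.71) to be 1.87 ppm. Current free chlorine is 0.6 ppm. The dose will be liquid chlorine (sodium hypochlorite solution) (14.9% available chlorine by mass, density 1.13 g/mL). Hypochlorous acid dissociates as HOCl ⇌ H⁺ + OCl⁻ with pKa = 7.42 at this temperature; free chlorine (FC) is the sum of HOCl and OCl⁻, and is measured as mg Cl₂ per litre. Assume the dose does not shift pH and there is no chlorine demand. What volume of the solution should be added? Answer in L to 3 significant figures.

22.0 L

Volume: 199,000 US gal × 3.785 L/gal = 753,215 L.
[OCl⁻]/[HOCl] = 10^(pH − pKa) = 10^(7.71 − 7.42) = 1.95; fraction as HOCl = 1/(1 + 1.95) = 0.339.
Free chlorine required for 1.87 ppm HOCl: 1.87 / 0.339 = 5.516 ppm.
FC to add: 5.516 − 0.6 = 4.916 mg/L as Cl₂.
Cl₂ equivalent: 4.916 mg/L × 753,215 L = 3703 g.
Product at 14.9% available Cl: 3703 / 0.149 = 24,850 g.
Volume: 24,850 g ÷ 1.13 g/mL = 21,990 mL.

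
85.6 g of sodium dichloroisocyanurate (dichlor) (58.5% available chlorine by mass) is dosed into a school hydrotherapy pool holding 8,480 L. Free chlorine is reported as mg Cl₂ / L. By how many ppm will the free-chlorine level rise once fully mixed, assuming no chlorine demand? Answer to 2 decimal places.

Available chlorine delivered: 85.6 g × 0.585 = 50.08 g as Cl₂.
Concentration rise: 50.08 g / 8,480 L = 5.905 mg/L = 5.91 ppm.

5.91 ppm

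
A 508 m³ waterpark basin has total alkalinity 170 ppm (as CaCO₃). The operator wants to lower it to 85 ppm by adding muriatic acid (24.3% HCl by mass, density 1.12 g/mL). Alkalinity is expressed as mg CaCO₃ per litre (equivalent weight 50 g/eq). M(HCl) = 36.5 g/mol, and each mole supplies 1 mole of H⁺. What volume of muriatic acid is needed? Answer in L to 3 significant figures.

Volume: 508 m³ = 508,000 L.
Alkalinity to neutralize: (170 − 85) = 85 mg/L as CaCO₃ × 508,000 L = 43,180 g as CaCO₃.
Equivalents of H⁺ required: 43,180 ÷ 50 g/eq = 863.6 eq = 863.6 mol HCl.
Mass of HCl: 863.6 × 36.5 = 31,520 g.
Mass of 24.3% solution: 31,520 / 0.243 = 129,700 g.
Volume: 129,700 g ÷ 1.12 g/mL = 115,800 mL.

116 L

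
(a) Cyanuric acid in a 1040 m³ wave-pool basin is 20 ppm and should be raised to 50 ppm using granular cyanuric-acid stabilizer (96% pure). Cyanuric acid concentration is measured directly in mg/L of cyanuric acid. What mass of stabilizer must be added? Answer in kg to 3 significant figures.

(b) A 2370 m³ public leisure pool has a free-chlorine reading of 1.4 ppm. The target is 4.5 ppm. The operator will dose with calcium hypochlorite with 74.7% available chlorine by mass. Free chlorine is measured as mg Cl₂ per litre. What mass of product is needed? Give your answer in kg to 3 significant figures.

(a) 32.5 kg; (b) 9.84 kg

(a) Volume: 1040 m³ = 1,040,000 L.
(a) CYA to add: (50 − 20) = 30 mg/L × 1,040,000 L = 31,200 g cyanuric acid.
(a) At 96% purity: 31,200 / 0.96 = 32,500 g product.

(b) Volume: 2370 m³ = 2,370,000 L.
(b) Chlorine deficit: 4.5 − 1.4 = 3.1 ppm = 3.1 mg/L as Cl₂.
(b) Cl₂ equivalent needed: 3.1 mg/L × 2,370,000 L = 7,347,000 mg = 7347 g.
(b) Product at 74.7% available chlorine: 7347 / 0.747 = 9835 g.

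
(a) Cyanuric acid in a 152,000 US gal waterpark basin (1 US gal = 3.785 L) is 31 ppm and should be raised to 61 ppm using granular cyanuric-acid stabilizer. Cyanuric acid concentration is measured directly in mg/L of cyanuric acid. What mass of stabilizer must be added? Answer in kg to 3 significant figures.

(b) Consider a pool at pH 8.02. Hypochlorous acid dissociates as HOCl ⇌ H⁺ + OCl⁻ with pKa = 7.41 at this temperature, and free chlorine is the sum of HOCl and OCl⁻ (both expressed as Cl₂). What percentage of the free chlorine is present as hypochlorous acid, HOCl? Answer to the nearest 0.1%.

(a) Volume: 152,000 US gal × 3.785 L/gal = 575,320 L.
(a) CYA to add: (61 − 31) = 30 mg/L × 575,320 L = 17,260 g cyanuric acid.

(b) [OCl⁻]/[HOCl] = 10^(pH − pKa) = 10^(8.02 − 7.41) = 10^0.61 = 4.074.
(b) Fraction as HOCl = 1 / (1 + 4.074) = 0.1971.

(a) 17.3 kg; (b) 19.7%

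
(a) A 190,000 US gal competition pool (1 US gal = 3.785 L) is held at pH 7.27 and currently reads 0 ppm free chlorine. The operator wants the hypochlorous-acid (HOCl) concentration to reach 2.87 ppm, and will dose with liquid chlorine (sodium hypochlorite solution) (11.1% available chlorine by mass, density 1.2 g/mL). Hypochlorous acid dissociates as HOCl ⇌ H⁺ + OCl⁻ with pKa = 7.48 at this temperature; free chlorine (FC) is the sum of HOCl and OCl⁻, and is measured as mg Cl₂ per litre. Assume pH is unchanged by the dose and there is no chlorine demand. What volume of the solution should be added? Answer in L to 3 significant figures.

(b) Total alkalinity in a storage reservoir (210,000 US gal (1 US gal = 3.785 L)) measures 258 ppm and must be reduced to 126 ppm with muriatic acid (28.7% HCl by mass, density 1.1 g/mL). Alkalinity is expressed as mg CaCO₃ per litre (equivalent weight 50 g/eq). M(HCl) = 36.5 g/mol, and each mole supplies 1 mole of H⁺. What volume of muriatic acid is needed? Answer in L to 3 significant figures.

(a) 25.0 L; (b) 243 L

(a) Volume: 190,000 US gal × 3.785 L/gal = 719,150 L.
(a) [OCl⁻]/[HOCl] = 10^(pH − pKa) = 10^(7.27 − 7.48) = 0.6166; fraction as HOCl = 1/(1 + 0.6166) = 0.6186.
(a) Free chlorine required for 2.87 ppm HOCl: 2.87 / 0.6186 = 4.64 ppm.
(a) FC to add: 4.64 − 0 = 4.64 mg/L as Cl₂.
(a) Cl₂ equivalent: 4.64 mg/L × 719,150 L = 3337 g.
(a) Product at 11.1% available Cl: 3337 / 0.111 = 30,060 g.
(a) Volume: 30,060 g ÷ 1.2 g/mL = 25,050 mL.

(b) Volume: 210,000 US gal × 3.785 L/gal = 794,850 L.
(b) Alkalinity to neutralize: (258 − 126) = 132 mg/L as CaCO₃ × 794,850 L = 104,900 g as CaCO₃.
(b) Equivalents of H⁺ required: 104,900 ÷ 50 g/eq = 2098 eq = 2098 mol HCl.
(b) Mass of HCl: 2098 × 36.5 = 76,590 g.
(b) Mass of 28.7% solution: 76,590 / 0.287 = 266,900 g.
(b) Volume: 266,900 g ÷ 1.1 g/mL = 242,600 mL.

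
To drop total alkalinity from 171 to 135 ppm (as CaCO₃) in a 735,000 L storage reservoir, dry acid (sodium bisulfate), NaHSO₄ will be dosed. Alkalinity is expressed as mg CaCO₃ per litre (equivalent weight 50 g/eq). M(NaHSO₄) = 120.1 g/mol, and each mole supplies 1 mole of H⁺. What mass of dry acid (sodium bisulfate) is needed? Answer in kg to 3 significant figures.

63.6 kg

Alkalinity to neutralize: (171 − 135) = 36 mg/L as CaCO₃ × 735,000 L = 26,460 g as CaCO₃.
Equivalents of H⁺ required: 26,460 ÷ 50 g/eq = 529.2 eq = 529.2 mol NaHSO₄.
Mass of NaHSO₄: 529.2 × 120.1 = 63,560 g.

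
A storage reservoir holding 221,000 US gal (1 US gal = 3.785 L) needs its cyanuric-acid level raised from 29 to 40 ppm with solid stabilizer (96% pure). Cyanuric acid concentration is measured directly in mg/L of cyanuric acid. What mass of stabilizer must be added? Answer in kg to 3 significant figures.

9.58 kg

Volume: 221,000 US gal × 3.785 L/gal = 836,485 L.
CYA to add: (40 − 29) = 11 mg/L × 836,485 L = 9201 g cyanuric acid.
At 96% purity: 9201 / 0.96 = 9585 g product.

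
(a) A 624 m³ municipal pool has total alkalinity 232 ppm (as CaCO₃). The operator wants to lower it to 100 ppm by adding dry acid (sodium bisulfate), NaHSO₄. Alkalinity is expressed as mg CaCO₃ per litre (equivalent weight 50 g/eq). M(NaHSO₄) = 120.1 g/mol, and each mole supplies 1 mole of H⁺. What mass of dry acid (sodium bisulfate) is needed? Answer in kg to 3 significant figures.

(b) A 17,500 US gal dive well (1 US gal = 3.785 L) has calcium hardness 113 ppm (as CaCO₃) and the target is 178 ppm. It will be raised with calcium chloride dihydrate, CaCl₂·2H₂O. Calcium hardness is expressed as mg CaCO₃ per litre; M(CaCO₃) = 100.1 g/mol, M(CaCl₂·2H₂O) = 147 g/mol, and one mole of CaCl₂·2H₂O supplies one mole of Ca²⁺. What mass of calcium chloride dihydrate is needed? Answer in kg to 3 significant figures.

(a) 198 kg; (b) 6.32 kg

(a) Volume: 624 m³ = 624,000 L.
(a) Alkalinity to neutralize: (232 − 100) = 132 mg/L as CaCO₃ × 624,000 L = 82,370 g as CaCO₃.
(a) Equivalents of H⁺ required: 82,370 ÷ 50 g/eq = 1647 eq = 1647 mol NaHSO₄.
(a) Mass of NaHSO₄: 1647 × 120.1 = 197,800 g.

(b) Volume: 17,500 US gal × 3.785 L/gal = 66,238 L.
(b) Hardness to add: (178 − 113) = 65 mg/L as CaCO₃ × 66,238 L = 4305 g as CaCO₃.
(b) Moles of Ca²⁺ (1 mol Ca²⁺ ≡ 1 mol CaCO₃): 4305 / 100.1 g/mol = 43.01 mol.
(b) Mass of CaCl₂·2H₂O: 43.01 × 147 = 6323 g.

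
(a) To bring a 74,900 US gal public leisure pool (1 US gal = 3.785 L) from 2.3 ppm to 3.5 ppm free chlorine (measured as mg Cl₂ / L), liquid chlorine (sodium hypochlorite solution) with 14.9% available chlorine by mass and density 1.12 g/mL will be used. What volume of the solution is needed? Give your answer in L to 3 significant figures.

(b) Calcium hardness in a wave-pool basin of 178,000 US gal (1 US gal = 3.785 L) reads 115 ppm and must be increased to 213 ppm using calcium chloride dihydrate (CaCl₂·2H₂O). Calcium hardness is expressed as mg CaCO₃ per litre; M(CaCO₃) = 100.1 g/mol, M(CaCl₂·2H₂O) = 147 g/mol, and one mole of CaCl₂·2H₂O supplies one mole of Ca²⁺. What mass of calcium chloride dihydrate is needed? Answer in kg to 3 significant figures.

(a) Volume: 74,900 US gal × 3.785 L/gal = 283,496 L.
(a) Chlorine deficit: 3.5 − 2.3 = 1.2 ppm = 1.2 mg/L as Cl₂.
(a) Cl₂ equivalent needed: 1.2 mg/L × 283,496 L = 340,200 mg = 340.2 g.
(a) Product at 14.9% available chlorine: 340.2 / 0.149 = 2283 g.
(a) Volume at density 1.12 g/mL: 2283 g ÷ 1.12 g/mL = 2039 mL.

(b) Volume: 178,000 US gal × 3.785 L/gal = 673,730 L.
(b) Hardness to add: (213 − 115) = 98 mg/L as CaCO₃ × 673,730 L = 66,030 g as CaCO₃.
(b) Moles of Ca²⁺ (1 mol Ca²⁺ ≡ 1 mol CaCO₃): 66,030 / 100.1 g/mol = 659.6 mol.
(b) Mass of CaCl₂·2H₂O: 659.6 × 147 = 96,960 g.

(a) 2.04 L; (b) 97.0 kg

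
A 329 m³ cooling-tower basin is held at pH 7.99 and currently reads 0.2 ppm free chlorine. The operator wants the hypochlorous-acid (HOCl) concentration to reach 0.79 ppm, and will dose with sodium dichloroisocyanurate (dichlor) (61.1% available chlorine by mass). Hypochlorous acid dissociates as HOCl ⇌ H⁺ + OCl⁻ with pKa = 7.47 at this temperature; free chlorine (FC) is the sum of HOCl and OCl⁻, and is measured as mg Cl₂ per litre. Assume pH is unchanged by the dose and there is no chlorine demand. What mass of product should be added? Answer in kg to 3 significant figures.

1.73 kg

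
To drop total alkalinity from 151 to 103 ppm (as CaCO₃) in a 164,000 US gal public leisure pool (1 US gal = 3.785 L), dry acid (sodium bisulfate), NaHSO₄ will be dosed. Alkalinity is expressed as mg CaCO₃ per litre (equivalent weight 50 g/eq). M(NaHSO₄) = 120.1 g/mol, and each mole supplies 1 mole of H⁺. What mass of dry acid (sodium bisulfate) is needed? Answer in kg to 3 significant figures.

Volume: 164,000 US gal × 3.785 L/gal = 620,740 L.
Alkalinity to neutralize: (151 − 103) = 48 mg/L as CaCO₃ × 620,740 L = 29,800 g as CaCO₃.
Equivalents of H⁺ required: 29,800 ÷ 50 g/eq = 595.9 eq = 595.9 mol NaHSO₄.
Mass of NaHSO₄: 595.9 × 120.1 = 71,570 g.

71.6 kg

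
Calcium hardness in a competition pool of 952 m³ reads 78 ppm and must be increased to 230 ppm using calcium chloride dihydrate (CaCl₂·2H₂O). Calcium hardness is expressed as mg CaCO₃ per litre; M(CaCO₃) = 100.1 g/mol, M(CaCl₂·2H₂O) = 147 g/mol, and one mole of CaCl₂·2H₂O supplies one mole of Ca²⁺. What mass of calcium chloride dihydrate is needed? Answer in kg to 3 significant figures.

Volume: 952 m³ = 952,000 L.
Hardness to add: (230 − 78) = 152 mg/L as CaCO₃ × 952,000 L = 144,700 g as CaCO₃.
Moles of Ca²⁺ (1 mol Ca²⁺ ≡ 1 mol CaCO₃): 144,700 / 100.1 g/mol = 1446 mol.
Mass of CaCl₂·2H₂O: 1446 × 147 = 212,500 g.

213 kg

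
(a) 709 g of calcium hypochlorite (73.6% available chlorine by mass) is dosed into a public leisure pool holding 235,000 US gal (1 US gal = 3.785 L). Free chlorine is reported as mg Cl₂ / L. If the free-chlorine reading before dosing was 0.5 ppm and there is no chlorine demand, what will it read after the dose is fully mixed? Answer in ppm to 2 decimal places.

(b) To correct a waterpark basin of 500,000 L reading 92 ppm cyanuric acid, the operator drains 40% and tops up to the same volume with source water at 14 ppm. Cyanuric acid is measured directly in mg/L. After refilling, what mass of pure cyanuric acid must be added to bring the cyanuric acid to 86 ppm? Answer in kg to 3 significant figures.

(a) 1.09 ppm; (b) 12.6 kg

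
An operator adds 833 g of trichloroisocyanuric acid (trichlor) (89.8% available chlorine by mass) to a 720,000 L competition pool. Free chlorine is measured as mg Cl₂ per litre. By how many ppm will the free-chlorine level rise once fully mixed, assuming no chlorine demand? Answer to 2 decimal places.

1.04 ppm

Available chlorine delivered: 833 g × 0.898 = 748 g as Cl₂.
Concentration rise: 748 g / 720,000 L = 1.039 mg/L = 1.04 ppm.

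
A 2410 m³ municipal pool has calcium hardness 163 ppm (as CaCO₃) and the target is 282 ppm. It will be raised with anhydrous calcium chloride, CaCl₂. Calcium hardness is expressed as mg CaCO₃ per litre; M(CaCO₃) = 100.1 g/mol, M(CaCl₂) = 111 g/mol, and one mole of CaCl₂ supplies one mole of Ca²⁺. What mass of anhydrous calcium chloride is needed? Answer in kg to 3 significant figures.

Volume: 2410 m³ = 2,410,000 L.
Hardness to add: (282 − 163) = 119 mg/L as CaCO₃ × 2,410,000 L = 286,800 g as CaCO₃.
Moles of Ca²⁺ (1 mol Ca²⁺ ≡ 1 mol CaCO₃): 286,800 / 100.1 g/mol = 2865 mol.
Mass of CaCl₂: 2865 × 111 = 318,000 g.

318 kg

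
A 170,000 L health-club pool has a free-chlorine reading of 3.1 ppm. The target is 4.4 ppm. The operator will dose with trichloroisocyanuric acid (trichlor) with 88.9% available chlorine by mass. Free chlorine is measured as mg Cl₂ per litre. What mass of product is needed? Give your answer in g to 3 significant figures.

Chlorine deficit: 4.4 − 3.1 = 1.3 ppm = 1.3 mg/L as Cl₂.
Cl₂ equivalent needed: 1.3 mg/L × 170,000 L = 221,000 mg = 221 g.
Product at 88.9% available chlorine: 221 / 0.889 = 248.6 g.

249 g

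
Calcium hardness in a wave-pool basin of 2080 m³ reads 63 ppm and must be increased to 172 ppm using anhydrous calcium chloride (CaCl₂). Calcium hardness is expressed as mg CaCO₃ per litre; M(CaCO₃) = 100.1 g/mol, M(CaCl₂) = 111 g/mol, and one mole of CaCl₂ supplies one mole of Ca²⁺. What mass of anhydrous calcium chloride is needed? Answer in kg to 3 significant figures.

Volume: 2080 m³ = 2,080,000 L.
Hardness to add: (172 − 63) = 109 mg/L as CaCO₃ × 2,080,000 L = 226,700 g as CaCO₃.
Moles of Ca²⁺ (1 mol Ca²⁺ ≡ 1 mol CaCO₃): 226,700 / 100.1 g/mol = 2265 mol.
Mass of CaCl₂: 2265 × 111 = 251,400 g.

251 kg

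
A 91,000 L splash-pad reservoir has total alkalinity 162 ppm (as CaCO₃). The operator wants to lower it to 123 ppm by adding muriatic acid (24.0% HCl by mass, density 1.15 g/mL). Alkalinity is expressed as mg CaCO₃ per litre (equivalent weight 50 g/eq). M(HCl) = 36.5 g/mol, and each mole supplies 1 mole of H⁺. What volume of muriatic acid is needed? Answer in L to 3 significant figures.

9.39 L

Alkalinity to neutralize: (162 − 123) = 39 mg/L as CaCO₃ × 91,000 L = 3549 g as CaCO₃.
Equivalents of H⁺ required: 3549 ÷ 50 g/eq = 70.98 eq = 70.98 mol HCl.
Mass of HCl: 70.98 × 36.5 = 2591 g.
Mass of 24.0% solution: 2591 / 0.24 = 10,790 g.
Volume: 10,790 g ÷ 1.15 g/mL = 9387 mL.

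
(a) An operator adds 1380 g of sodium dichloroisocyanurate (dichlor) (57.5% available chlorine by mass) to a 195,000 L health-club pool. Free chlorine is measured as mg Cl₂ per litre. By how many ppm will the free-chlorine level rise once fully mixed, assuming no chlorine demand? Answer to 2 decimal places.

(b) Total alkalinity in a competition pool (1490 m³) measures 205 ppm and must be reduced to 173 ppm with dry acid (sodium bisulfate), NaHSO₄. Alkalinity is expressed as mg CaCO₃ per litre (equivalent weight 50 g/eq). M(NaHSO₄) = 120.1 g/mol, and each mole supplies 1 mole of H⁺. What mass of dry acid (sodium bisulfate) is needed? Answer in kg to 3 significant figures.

(a) Available chlorine delivered: 1380 g × 0.575 = 793.5 g as Cl₂.
(a) Concentration rise: 793.5 g / 195,000 L = 4.069 mg/L = 4.07 ppm.

(b) Volume: 1490 m³ = 1,490,000 L.
(b) Alkalinity to neutralize: (205 − 173) = 32 mg/L as CaCO₃ × 1,490,000 L = 47,680 g as CaCO₃.
(b) Equivalents of H⁺ required: 47,680 ÷ 50 g/eq = 953.6 eq = 953.6 mol NaHSO₄.
(b) Mass of NaHSO₄: 953.6 × 120.1 = 114,500 g.

(a) 4.07 ppm; (b) 115 kg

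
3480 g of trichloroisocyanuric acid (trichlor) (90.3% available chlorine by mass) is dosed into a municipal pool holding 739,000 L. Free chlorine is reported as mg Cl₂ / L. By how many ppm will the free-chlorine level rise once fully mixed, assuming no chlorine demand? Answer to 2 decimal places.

Available chlorine delivered: 3480 g × 0.903 = 3142 g as Cl₂.
Concentration rise: 3142 g / 739,000 L = 4.252 mg/L = 4.25 ppm.

4.25 ppm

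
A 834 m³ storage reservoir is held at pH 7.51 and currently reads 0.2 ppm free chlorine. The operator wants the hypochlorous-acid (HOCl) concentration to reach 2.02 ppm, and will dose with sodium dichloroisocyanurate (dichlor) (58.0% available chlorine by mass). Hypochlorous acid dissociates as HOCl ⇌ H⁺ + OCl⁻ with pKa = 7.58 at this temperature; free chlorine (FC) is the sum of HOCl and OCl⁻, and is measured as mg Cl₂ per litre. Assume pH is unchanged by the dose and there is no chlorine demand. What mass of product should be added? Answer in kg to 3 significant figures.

5.09 kg

Volume: 834 m³ = 834,000 L.
[OCl⁻]/[HOCl] = 10^(pH − pKa) = 10^(7.51 − 7.58) = 0.8511; fraction as HOCl = 1/(1 + 0.8511) = 0.5402.
Free chlorine required for 2.02 ppm HOCl: 2.02 / 0.5402 = 3.739 ppm.
FC to add: 3.739 − 0.2 = 3.539 mg/L as Cl₂.
Cl₂ equivalent: 3.539 mg/L × 834,000 L = 2952 g.
Product at 58.0% available Cl: 2952 / 0.58 = 5089 g.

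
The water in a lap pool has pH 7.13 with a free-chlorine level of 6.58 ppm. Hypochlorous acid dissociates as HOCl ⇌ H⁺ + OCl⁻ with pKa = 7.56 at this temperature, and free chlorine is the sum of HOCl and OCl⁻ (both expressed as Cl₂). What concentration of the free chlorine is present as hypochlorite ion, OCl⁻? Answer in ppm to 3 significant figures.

1.78 ppm

[OCl⁻]/[HOCl] = 10^(pH − pKa) = 10^(7.13 − 7.56) = 10^-0.43 = 0.3715.
Fraction as HOCl = 1 / (1 + 0.3715) = 0.7291.
OCl⁻ = (1 − 0.7291) × 6.58 ppm = 1.782 ppm.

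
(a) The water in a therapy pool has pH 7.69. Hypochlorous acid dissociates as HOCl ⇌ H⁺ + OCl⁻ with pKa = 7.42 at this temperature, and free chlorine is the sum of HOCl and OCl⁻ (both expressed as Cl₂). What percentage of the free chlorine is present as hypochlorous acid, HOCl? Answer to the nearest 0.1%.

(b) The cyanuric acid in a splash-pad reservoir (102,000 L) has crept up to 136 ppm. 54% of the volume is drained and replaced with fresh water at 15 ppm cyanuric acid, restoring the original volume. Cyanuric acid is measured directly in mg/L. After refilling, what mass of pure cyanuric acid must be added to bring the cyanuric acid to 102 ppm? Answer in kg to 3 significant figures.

(a) 34.9%; (b) 3.20 kg

(a) [OCl⁻]/[HOCl] = 10^(pH − pKa) = 10^(7.69 − 7.42) = 10^0.27 = 1.862.
(a) Fraction as HOCl = 1 / (1 + 1.862) = 0.3494.

(b) After draining 54% and refilling: 136 × 0.46 + 15 × 0.54 = 70.66 ppm.
(b) Deficit to target: 102 − 70.66 = 31.34 mg/L.
(b) Mass: 31.34 mg/L × 102,000 L = 3197 g cyanuric acid.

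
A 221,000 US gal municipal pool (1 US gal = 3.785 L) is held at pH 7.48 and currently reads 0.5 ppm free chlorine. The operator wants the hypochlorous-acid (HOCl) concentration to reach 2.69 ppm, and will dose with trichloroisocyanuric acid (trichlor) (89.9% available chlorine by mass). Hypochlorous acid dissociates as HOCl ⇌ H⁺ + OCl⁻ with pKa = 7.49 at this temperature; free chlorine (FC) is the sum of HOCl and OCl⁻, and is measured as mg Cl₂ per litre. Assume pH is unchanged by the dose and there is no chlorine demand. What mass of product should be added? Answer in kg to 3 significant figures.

Volume: 221,000 US gal × 3.785 L/gal = 836,485 L.
[OCl⁻]/[HOCl] = 10^(pH − pKa) = 10^(7.48 − 7.49) = 0.9772; fraction as HOCl = 1/(1 + 0.9772) = 0.5058.
Free chlorine required for 2.69 ppm HOCl: 2.69 / 0.5058 = 5.319 ppm.
FC to add: 5.319 − 0.5 = 4.819 mg/L as Cl₂.
Cl₂ equivalent: 4.819 mg/L × 836,485 L = 4031 g.
Product at 89.9% available Cl: 4031 / 0.899 = 4484 g.

4.48 kg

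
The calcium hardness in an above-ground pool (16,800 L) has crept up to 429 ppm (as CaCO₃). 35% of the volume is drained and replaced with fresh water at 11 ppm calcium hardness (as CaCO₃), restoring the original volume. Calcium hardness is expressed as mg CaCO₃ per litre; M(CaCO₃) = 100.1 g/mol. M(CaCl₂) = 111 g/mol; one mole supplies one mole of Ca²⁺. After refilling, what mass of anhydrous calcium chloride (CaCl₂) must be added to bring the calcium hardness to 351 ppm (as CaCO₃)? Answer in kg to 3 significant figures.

After draining 35% and refilling: 429 × 0.65 + 11 × 0.35 = 282.7 ppm.
Deficit to target: 351 − 282.7 = 68.3 mg/L.
As CaCO₃: 68.3 mg/L × 16,800 L = 1147 g; ÷ 100.1 = 11.46 mol Ca²⁺.
Mass: 11.46 × 111 = 1272 g.

1.27 kg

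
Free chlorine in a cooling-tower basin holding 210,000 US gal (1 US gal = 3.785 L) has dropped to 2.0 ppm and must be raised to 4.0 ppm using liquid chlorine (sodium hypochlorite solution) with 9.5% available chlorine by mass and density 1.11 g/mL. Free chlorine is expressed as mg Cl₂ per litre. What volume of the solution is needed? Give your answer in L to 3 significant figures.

Volume: 210,000 US gal × 3.785 L/gal = 794,850 L.
Chlorine deficit: 4.0 − 2.0 = 2 ppm = 2 mg/L as Cl₂.
Cl₂ equivalent needed: 2 mg/L × 794,850 L = 1,590,000 mg = 1590 g.
Product at 9.5% available chlorine: 1590 / 0.095 = 16,730 g.
Volume at density 1.11 g/mL: 16,730 g ÷ 1.11 g/mL = 15,080 mL.

15.1 L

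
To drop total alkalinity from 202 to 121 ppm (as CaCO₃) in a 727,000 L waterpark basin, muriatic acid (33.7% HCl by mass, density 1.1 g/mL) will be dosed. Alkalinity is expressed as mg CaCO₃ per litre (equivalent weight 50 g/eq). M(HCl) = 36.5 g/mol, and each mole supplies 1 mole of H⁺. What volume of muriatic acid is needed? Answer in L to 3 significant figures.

Alkalinity to neutralize: (202 − 121) = 81 mg/L as CaCO₃ × 727,000 L = 58,890 g as CaCO₃.
Equivalents of H⁺ required: 58,890 ÷ 50 g/eq = 1178 eq = 1178 mol HCl.
Mass of HCl: 1178 × 36.5 = 42,990 g.
Mass of 33.7% solution: 42,990 / 0.337 = 127,600 g.
Volume: 127,600 g ÷ 1.1 g/mL = 116,000 mL.

116 L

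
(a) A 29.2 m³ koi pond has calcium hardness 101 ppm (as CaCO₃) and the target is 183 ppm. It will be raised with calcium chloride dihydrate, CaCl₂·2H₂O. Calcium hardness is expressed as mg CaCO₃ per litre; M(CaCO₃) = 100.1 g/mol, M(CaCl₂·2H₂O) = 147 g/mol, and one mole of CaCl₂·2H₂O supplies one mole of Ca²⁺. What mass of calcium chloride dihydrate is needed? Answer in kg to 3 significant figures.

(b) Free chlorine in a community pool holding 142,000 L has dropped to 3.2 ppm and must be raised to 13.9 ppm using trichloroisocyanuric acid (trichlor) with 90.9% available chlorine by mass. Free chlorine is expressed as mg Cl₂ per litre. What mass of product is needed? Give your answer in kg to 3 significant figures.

(a) 3.52 kg; (b) 1.67 kg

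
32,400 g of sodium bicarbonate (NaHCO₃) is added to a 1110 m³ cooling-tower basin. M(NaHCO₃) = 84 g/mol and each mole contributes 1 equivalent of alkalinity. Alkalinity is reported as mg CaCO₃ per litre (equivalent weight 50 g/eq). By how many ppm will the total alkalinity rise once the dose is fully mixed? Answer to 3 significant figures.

17.4 ppm

Volume: 1110 m³ = 1,110,000 L.
Moles of NaHCO₃: 32,400 g ÷ 84 g/mol = 385.7 mol → 385.7 eq of alkalinity.
As CaCO₃: 385.7 eq × 50 g/eq = 19,290 g.
Rise: 19,290 g / 1,110,000 L × 1000 = 17.37 mg/L.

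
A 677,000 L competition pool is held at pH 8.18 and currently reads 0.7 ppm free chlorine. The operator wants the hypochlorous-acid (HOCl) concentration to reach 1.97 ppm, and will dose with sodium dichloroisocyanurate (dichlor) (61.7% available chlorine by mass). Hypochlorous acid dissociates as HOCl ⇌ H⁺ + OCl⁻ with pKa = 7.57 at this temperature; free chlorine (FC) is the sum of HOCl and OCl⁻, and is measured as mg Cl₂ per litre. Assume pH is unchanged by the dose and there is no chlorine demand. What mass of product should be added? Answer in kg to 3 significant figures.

[OCl⁻]/[HOCl] = 10^(pH − pKa) = 10^(8.18 − 7.57) = 4.074; fraction as HOCl = 1/(1 + 4.074) = 0.1971.
Free chlorine required for 1.97 ppm HOCl: 1.97 / 0.1971 = 9.995 ppm.
FC to add: 9.995 − 0.7 = 9.295 mg/L as Cl₂.
Cl₂ equivalent: 9.295 mg/L × 677,000 L = 6293 g.
Product at 61.7% available Cl: 6293 / 0.617 = 10,200 g.

10.2 kg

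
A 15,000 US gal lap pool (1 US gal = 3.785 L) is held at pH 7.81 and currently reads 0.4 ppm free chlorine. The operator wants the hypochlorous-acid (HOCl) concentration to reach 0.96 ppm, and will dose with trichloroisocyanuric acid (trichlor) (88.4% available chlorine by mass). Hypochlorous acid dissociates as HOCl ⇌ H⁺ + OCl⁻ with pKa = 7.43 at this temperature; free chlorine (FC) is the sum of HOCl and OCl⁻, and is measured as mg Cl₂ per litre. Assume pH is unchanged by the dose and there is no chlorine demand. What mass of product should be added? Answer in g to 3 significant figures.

184 g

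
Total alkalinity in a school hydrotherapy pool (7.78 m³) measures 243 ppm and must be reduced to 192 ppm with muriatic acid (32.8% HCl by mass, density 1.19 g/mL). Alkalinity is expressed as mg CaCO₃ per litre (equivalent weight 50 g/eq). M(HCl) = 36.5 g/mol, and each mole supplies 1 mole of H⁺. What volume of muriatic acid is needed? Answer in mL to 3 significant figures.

Volume: 7.78 m³ = 7,780 L.
Alkalinity to neutralize: (243 − 192) = 51 mg/L as CaCO₃ × 7,780 L = 396.8 g as CaCO₃.
Equivalents of H⁺ required: 396.8 ÷ 50 g/eq = 7.936 eq = 7.936 mol HCl.
Mass of HCl: 7.936 × 36.5 = 289.6 g.
Mass of 32.8% solution: 289.6 / 0.328 = 883.1 g.
Volume: 883.1 g ÷ 1.19 g/mL = 742.1 mL.

742 mL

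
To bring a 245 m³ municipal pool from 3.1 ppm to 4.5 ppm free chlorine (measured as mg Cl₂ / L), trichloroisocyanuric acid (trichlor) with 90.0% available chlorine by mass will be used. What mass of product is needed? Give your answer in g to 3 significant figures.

381 g

Volume: 245 m³ = 245,000 L.
Chlorine deficit: 4.5 − 3.1 = 1.4 ppm = 1.4 mg/L as Cl₂.
Cl₂ equivalent needed: 1.4 mg/L × 245,000 L = 343,000 mg = 343 g.
Product at 90.0% available chlorine: 343 / 0.9 = 381.1 g.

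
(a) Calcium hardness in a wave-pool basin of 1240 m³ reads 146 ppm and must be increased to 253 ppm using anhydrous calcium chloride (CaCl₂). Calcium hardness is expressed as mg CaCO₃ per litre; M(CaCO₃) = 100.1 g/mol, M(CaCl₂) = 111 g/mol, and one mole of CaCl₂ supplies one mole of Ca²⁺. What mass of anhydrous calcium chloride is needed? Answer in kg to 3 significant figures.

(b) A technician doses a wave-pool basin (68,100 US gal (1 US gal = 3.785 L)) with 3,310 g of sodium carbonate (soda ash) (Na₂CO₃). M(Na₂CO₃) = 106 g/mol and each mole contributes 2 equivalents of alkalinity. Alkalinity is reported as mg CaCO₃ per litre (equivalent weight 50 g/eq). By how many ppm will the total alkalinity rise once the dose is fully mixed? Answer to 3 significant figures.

(a) Volume: 1240 m³ = 1,240,000 L.
(a) Hardness to add: (253 − 146) = 107 mg/L as CaCO₃ × 1,240,000 L = 132,700 g as CaCO₃.
(a) Moles of Ca²⁺ (1 mol Ca²⁺ ≡ 1 mol CaCO₃): 132,700 / 100.1 g/mol = 1325 mol.
(a) Mass of CaCl₂: 1325 × 111 = 147,100 g.

(b) Volume: 68,100 US gal × 3.785 L/gal = 257,758 L.
(b) Moles of Na₂CO₃: 3,310 g ÷ 106 g/mol = 31.23 mol → 62.45 eq of alkalinity.
(b) As CaCO₃: 62.45 eq × 50 g/eq = 3123 g.
(b) Rise: 3123 g / 257,758 L × 1000 = 12.11 mg/L.

(a) 147 kg; (b) 12.1 ppm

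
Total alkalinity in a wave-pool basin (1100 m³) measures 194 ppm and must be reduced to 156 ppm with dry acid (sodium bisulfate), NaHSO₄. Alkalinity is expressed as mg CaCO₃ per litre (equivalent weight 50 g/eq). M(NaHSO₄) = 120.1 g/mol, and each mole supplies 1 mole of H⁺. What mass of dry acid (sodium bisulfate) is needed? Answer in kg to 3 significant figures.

Volume: 1100 m³ = 1,100,000 L.
Alkalinity to neutralize: (194 − 156) = 38 mg/L as CaCO₃ × 1,100,000 L = 41,800 g as CaCO₃.
Equivalents of H⁺ required: 41,800 ÷ 50 g/eq = 836 eq = 836 mol NaHSO₄.
Mass of NaHSO₄: 836 × 120.1 = 100,400 g.

100 kg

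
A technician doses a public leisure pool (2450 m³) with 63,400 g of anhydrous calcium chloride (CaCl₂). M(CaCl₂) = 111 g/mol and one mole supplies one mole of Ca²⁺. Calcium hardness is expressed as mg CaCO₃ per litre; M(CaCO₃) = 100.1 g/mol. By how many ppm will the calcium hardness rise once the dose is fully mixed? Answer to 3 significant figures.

Volume: 2450 m³ = 2,450,000 L.
Moles of Ca²⁺: 63,400 g ÷ 111 g/mol = 571.2 mol.
As CaCO₃: 571.2 mol × 100.1 g/mol = 57,170 g.
Rise: 57,170 g / 2,450,000 L × 1000 = 23.34 mg/L.

23.3 ppm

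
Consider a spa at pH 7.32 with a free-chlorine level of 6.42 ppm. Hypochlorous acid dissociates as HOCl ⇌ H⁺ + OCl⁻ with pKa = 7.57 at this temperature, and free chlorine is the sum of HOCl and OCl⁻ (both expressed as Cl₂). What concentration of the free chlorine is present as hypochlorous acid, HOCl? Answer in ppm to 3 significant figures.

[OCl⁻]/[HOCl] = 10^(pH − pKa) = 10^(7.32 − 7.57) = 10^-0.25 = 0.5623.
Fraction as HOCl = 1 / (1 + 0.5623) = 0.6401.
HOCl = 0.6401 × 6.42 ppm = 4.109 ppm.

4.11 ppm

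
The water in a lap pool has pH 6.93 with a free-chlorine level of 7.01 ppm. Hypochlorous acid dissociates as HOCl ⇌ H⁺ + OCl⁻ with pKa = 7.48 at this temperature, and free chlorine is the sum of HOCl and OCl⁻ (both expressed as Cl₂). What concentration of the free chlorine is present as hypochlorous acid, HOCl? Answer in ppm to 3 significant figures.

[OCl⁻]/[HOCl] = 10^(pH − pKa) = 10^(6.93 − 7.48) = 10^-0.55 = 0.2818.
Fraction as HOCl = 1 / (1 + 0.2818) = 0.7801.
HOCl = 0.7801 × 7.01 ppm = 5.469 ppm.

5.47 ppm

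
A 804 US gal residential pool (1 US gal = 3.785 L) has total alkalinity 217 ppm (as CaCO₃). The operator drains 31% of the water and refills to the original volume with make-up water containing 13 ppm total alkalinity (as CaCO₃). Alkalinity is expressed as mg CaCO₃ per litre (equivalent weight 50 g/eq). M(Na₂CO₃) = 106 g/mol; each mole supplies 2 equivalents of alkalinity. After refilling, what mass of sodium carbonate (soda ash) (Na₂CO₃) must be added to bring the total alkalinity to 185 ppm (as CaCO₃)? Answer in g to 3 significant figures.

101 g

Volume: 804 US gal × 3.785 L/gal = 3,043 L.
After draining 31% and refilling: 217 × 0.69 + 13 × 0.31 = 153.76 ppm.
Deficit to target: 185 − 153.76 = 31.24 mg/L.
As CaCO₃: 31.24 mg/L × 3,043 L = 95.07 g; ÷ 50 g/eq ÷ 2 = 0.9507 mol Na₂CO₃.
Mass: 0.9507 × 106 = 100.8 g.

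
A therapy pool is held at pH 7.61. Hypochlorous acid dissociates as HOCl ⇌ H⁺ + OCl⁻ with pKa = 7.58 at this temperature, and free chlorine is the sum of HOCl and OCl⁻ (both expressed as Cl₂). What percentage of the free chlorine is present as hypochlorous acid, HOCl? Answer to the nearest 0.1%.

[OCl⁻]/[HOCl] = 10^(pH − pKa) = 10^(7.61 − 7.58) = 10^0.03 = 1.072.
Fraction as HOCl = 1 / (1 + 1.072) = 0.4827.

48.3%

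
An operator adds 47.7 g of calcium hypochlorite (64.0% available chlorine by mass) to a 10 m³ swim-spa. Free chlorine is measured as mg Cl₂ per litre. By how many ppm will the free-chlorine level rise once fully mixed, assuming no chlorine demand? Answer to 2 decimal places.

Volume: 10 m³ = 10,000 L.
Available chlorine delivered: 47.7 g × 0.64 = 30.53 g as Cl₂.
Concentration rise: 30.53 g / 10,000 L = 3.053 mg/L = 3.05 ppm.

3.05 ppm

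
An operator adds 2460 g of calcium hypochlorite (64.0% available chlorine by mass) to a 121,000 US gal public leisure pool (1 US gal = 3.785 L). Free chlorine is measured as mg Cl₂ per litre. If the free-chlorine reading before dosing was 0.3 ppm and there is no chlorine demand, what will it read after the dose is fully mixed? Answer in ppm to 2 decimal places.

Volume: 121,000 US gal × 3.785 L/gal = 457,985 L.
Available chlorine delivered: 2460 g × 0.64 = 1574 g as Cl₂.
Concentration rise: 1574 g / 457,985 L = 3.438 mg/L = 3.44 ppm.
Final FC: 0.3 + 3.44 = 3.74 ppm.

3.74 ppm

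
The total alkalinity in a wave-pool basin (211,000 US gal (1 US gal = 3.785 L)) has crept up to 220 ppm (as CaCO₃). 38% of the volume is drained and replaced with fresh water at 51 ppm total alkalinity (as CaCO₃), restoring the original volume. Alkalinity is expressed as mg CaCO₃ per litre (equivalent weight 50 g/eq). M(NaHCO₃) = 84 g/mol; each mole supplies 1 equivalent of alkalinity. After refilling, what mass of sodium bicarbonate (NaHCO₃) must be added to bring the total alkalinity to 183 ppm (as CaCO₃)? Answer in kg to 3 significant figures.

Volume: 211,000 US gal × 3.785 L/gal = 798,635 L.
After draining 38% and refilling: 220 × 0.62 + 51 × 0.38 = 155.78 ppm.
Deficit to target: 183 − 155.78 = 27.22 mg/L.
As CaCO₃: 27.22 mg/L × 798,635 L = 21,740 g; ÷ 50 g/eq ÷ 1 = 434.8 mol NaHCO₃.
Mass: 434.8 × 84 = 36,520 g.

36.5 kg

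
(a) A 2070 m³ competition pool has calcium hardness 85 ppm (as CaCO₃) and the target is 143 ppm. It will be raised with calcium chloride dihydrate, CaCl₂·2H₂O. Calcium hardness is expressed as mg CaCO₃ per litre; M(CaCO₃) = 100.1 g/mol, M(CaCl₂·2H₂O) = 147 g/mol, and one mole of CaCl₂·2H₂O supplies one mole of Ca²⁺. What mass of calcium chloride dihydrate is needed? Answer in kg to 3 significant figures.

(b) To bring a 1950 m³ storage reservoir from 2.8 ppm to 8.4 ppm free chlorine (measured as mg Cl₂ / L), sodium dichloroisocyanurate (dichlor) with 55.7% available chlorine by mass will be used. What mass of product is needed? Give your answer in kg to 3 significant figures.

(a) 176 kg; (b) 19.6 kg

(a) Volume: 2070 m³ = 2,070,000 L.
(a) Hardness to add: (143 − 85) = 58 mg/L as CaCO₃ × 2,070,000 L = 120,100 g as CaCO₃.
(a) Moles of Ca²⁺ (1 mol Ca²⁺ ≡ 1 mol CaCO₃): 120,100 / 100.1 g/mol = 1199 mol.
(a) Mass of CaCl₂·2H₂O: 1199 × 147 = 176,300 g.

(b) Volume: 1950 m³ = 1,950,000 L.
(b) Chlorine deficit: 8.4 − 2.8 = 5.6 ppm = 5.6 mg/L as Cl₂.
(b) Cl₂ equivalent needed: 5.6 mg/L × 1,950,000 L = 10,920,000 mg = 10,920 g.
(b) Product at 55.7% available chlorine: 10,920 / 0.557 = 19,610 g.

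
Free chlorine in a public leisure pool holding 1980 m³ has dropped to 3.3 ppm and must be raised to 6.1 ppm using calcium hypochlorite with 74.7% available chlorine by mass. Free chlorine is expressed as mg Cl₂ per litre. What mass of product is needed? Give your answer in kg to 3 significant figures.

Volume: 1980 m³ = 1,980,000 L.
Chlorine deficit: 6.1 − 3.3 = 2.8 ppm = 2.8 mg/L as Cl₂.
Cl₂ equivalent needed: 2.8 mg/L × 1,980,000 L = 5,544,000 mg = 5544 g.
Product at 74.7% available chlorine: 5544 / 0.747 = 7422 g.

7.42 kg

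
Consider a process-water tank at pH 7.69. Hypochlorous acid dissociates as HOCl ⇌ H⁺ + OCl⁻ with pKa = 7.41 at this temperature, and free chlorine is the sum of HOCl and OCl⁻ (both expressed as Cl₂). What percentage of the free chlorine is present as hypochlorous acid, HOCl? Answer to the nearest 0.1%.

34.4%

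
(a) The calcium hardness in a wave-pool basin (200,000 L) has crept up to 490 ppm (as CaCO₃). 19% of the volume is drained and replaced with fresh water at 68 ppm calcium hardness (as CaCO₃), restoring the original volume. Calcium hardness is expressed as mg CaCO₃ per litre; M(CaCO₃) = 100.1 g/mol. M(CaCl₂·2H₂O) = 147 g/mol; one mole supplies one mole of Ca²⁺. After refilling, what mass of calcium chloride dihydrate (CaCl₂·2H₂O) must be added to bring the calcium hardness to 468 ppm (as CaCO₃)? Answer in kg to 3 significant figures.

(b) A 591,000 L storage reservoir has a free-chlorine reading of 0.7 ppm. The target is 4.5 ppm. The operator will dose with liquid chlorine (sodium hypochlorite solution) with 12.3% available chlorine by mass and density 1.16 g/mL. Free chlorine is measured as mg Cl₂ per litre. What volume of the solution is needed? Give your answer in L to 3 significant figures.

(a) After draining 19% and refilling: 490 × 0.81 + 68 × 0.19 = 409.82 ppm.
(a) Deficit to target: 468 − 409.82 = 58.18 mg/L.
(a) As CaCO₃: 58.18 mg/L × 200,000 L = 11,640 g; ÷ 100.1 = 116.2 mol Ca²⁺.
(a) Mass: 116.2 × 147 = 17,090 g.

(b) Chlorine deficit: 4.5 − 0.7 = 3.8 ppm = 3.8 mg/L as Cl₂.
(b) Cl₂ equivalent needed: 3.8 mg/L × 591,000 L = 2,246,000 mg = 2246 g.
(b) Product at 12.3% available chlorine: 2246 / 0.123 = 18,260 g.
(b) Volume at density 1.16 g/mL: 18,260 g ÷ 1.16 g/mL = 15,740 mL.

(a) 17.1 kg; (b) 15.7 L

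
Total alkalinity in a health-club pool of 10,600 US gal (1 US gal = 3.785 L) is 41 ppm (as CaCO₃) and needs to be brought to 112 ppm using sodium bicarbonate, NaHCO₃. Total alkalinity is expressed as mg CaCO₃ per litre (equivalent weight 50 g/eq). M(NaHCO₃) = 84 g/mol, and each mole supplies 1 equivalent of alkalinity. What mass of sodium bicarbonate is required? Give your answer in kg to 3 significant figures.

Volume: 10,600 US gal × 3.785 L/gal = 40,121 L.
Alkalinity to add: (112 − 41) = 71 mg/L as CaCO₃ × 40,121 L = 2849 g as CaCO₃.
Equivalents: 2849 g ÷ 50 g/eq = 56.97 eq.
NaHCO₃ supplies 1 eq per mole → 56.97 mol.
Mass: 56.97 mol × 84 g/mol = 4786 g.

4.79 kg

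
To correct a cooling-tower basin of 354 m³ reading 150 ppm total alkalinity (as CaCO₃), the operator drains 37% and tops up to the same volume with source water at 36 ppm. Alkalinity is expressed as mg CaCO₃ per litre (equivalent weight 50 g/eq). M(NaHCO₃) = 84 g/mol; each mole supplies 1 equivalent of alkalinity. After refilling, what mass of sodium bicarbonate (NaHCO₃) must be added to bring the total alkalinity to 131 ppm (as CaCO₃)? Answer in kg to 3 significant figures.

Volume: 354 m³ = 354,000 L.
After draining 37% and refilling: 150 × 0.63 + 36 × 0.37 = 107.82 ppm.
Deficit to target: 131 − 107.82 = 23.18 mg/L.
As CaCO₃: 23.18 mg/L × 354,000 L = 8206 g; ÷ 50 g/eq ÷ 1 = 164.1 mol NaHCO₃.
Mass: 164.1 × 84 = 13,790 g.

13.8 kg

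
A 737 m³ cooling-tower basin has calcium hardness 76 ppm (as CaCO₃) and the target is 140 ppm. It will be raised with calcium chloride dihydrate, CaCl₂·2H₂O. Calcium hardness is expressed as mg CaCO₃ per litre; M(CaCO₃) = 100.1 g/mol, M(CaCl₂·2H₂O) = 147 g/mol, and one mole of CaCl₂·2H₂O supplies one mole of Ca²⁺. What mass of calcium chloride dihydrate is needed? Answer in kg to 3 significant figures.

Volume: 737 m³ = 737,000 L.
Hardness to add: (140 − 76) = 64 mg/L as CaCO₃ × 737,000 L = 47,170 g as CaCO₃.
Moles of Ca²⁺ (1 mol Ca²⁺ ≡ 1 mol CaCO₃): 47,170 / 100.1 g/mol = 471.2 mol.
Mass of CaCl₂·2H₂O: 471.2 × 147 = 69,270 g.

69.3 kg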